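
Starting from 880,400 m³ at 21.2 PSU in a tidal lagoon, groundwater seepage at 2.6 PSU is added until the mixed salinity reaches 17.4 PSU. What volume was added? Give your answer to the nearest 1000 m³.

226000 m³

Salt balance: 880,400×21.2 + V×2.6 = (880,400+V)×17.4
18,664,480 + 2.6V = 15,318,960 + 17.4V
3,345,520 = 14.8V
V = 226,048.65 m³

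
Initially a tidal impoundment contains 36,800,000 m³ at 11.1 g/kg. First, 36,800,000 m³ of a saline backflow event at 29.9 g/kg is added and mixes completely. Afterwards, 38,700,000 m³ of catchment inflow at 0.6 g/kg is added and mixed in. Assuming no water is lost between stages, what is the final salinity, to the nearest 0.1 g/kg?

Salt balance:
Initial salt = 36,800,000×11.1 = 408,480,000
After stage 1: salt = 408,480,000 + 36,800,000×29.9 = 1,508,800,000; volume = 73,600,000 m³; S = 20.5 g/kg
After stage 2: salt = 1,508,800,000 + 38,700,000×0.6 = 1,532,020,000; volume = 112,300,000 m³
S = 1,532,020,000 / 112,300,000 = 13.6422 g/kg

13.6 g/kg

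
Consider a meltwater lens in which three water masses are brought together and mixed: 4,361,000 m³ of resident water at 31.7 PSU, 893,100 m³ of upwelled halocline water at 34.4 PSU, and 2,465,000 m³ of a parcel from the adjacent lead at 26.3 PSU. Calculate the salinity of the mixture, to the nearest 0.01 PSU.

Salt balance:
salt = 4,361,000×31.7 + 893,100×34.4 + 2,465,000×26.3 = 138,243,700 + 30,722,640 + 64,829,500 = 233,795,840
volume = 4,361,000 + 893,100 + 2,465,000 = 7,719,100 m³
S = 233,795,840 / 7,719,100 = 30.288 PSU

30.29 PSU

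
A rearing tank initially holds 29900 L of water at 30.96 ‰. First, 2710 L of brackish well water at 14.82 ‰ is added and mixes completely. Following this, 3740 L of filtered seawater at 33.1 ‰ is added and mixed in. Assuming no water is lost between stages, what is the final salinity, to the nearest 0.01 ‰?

Salt balance:
Initial salt = 29,900×30.96 = 925,704
After stage 1: salt = 925,704 + 2,710×14.82 = 965,866.2; volume = 32,610 L; S = 29.619 ‰
After stage 2: salt = 965,866.2 + 3,740×33.1 = 1,089,660.2; volume = 36,350 L
S = 1,089,660.2 / 36,350 = 29.9769 ‰

29.98 ‰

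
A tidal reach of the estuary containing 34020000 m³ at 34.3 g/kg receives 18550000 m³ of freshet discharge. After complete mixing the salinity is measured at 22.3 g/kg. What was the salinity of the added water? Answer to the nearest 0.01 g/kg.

0.29 g/kg

Salt balance: 34,020,000×34.3 + 18,550,000×S = 52,570,000×22.3
1,166,886,000 + 18,550,000·S = 1,172,311,000
S = (1,172,311,000 − 1,166,886,000) / 18,550,000 = 0.2925 g/kg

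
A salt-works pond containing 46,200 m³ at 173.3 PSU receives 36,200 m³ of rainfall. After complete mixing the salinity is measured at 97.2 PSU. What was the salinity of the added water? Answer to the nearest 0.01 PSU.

0.08 PSU

Salt balance: 46,200×173.3 + 36,200×S = 82,400×97.2
8,006,460 + 36,200·S = 8,009,280
S = (8,009,280 − 8,006,460) / 36,200 = 0.0779 PSU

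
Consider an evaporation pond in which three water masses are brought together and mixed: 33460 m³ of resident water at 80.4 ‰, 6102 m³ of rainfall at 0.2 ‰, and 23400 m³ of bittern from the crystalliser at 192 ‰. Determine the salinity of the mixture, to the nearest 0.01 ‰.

By conservation of dissolved salt,
salt = 33,460×80.4 + 6,102×0.2 + 23,400×192 = 2,690,184 + 1,220.4 + 4,492,800 = 7,184,204.4
volume = 33,460 + 6,102 + 23,400 = 62,962 m³
S = 7,184,204.4 / 62,962 = 114.1038 ‰

114.10 ‰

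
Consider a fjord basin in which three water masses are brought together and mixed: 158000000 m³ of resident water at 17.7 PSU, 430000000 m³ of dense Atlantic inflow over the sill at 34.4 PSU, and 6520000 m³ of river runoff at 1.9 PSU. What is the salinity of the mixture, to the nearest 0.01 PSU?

29.61 PSU

By conservation of dissolved salt,
salt = 158,000,000×17.7 + 430,000,000×34.4 + 6,520,000×1.9 = 2,796,600,000 + 14,792,000,000 + 12,388,000 = 17,600,988,000
volume = 158,000,000 + 430,000,000 + 6,520,000 = 594,520,000 m³
S = 17,600,988,000 / 594,520,000 = 29.6054 PSU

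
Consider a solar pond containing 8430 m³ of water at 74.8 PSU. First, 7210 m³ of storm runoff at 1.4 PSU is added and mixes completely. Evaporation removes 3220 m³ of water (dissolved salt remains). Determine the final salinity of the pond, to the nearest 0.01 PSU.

51.58 PSU

After mixing: salt = 8,430×74.8 + 7,210×1.4 = 640,658; volume = 15,640 m³
After evaporation: salt unchanged = 640,658; volume = 15,640 − 3,220 = 12,420 m³
S = 640,658 / 12,420 = 51.5828 PSU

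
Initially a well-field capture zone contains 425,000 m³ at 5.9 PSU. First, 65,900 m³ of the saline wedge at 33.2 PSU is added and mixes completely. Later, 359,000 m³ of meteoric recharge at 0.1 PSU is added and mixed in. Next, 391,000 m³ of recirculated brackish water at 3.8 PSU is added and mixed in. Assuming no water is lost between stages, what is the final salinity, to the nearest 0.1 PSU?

5.0 PSU

Total salt / total volume:
Initial salt = 425,000×5.9 = 2,507,500
After stage 1: salt = 2,507,500 + 65,900×33.2 = 4,695,380; volume = 490,900 m³; S = 9.565 PSU
After stage 2: salt = 4,695,380 + 359,000×0.1 = 4,731,280; volume = 849,900 m³; S = 5.567 PSU
After stage 3: salt = 4,731,280 + 391,000×3.8 = 6,217,080; volume = 1,240,900 m³
S = 6,217,080 / 1,240,900 = 5.0101 PSU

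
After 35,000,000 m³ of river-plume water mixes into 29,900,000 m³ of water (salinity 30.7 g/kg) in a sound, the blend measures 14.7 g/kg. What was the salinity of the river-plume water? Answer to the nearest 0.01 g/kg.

1.03 g/kg

Salt balance: 29,900,000×30.7 + 35,000,000×S = 64,900,000×14.7
917,930,000 + 35,000,000·S = 954,030,000
S = (954,030,000 − 917,930,000) / 35,000,000 = 1.0314 g/kg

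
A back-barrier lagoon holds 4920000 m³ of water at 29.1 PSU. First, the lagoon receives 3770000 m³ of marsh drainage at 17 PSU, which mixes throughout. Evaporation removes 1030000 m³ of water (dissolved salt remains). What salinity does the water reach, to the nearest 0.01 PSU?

After mixing: salt = 4,920,000×29.1 + 3,770,000×17 = 207,262,000; volume = 8,690,000 m³
After evaporation: salt unchanged = 207,262,000; volume = 8,690,000 − 1,030,000 = 7,660,000 m³
S = 207,262,000 / 7,660,000 = 27.0577 PSU

27.06 PSU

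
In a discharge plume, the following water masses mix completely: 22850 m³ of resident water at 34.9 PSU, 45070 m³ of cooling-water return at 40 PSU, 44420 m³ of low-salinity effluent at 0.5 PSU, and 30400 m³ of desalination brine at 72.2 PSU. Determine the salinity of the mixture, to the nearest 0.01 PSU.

By conservation of dissolved salt,
salt = 22,850×34.9 + 45,070×40 + 44,420×0.5 + 30,400×72.2 = 797,465 + 1,802,800 + 22,210 + 2,194,880 = 4,817,355
volume = 22,850 + 45,070 + 44,420 + 30,400 = 142,740 m³
S = 4,817,355 / 142,740 = 33.7492 PSU

33.75 PSU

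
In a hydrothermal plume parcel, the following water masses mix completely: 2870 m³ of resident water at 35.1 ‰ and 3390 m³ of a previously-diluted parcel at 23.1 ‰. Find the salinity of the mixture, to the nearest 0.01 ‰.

28.60 ‰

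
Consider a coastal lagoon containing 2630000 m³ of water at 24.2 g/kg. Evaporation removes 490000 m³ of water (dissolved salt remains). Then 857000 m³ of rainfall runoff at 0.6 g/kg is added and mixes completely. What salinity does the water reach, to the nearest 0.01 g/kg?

21.41 g/kg

After evaporation: salt = 2,630,000×24.2 = 63,646,000; volume = 2,630,000 − 490,000 = 2,140,000 m³
After mixing: salt = 63,646,000 + 857,000×0.6 = 64,160,200; volume = 2,140,000 + 857,000 = 2,997,000 m³
S = 64,160,200 / 2,997,000 = 21.4081 g/kg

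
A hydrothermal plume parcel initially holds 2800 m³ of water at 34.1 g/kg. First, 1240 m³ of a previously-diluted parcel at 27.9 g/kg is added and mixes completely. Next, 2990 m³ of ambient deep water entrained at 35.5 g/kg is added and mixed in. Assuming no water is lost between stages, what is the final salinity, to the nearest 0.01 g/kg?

33.60 g/kg

Conserving salt mass:
Initial salt = 2,800×34.1 = 95,480
After stage 1: salt = 95,480 + 1,240×27.9 = 130,076; volume = 4,040 m³; S = 32.197 g/kg
After stage 2: salt = 130,076 + 2,990×35.5 = 236,221; volume = 7,030 m³
S = 236,221 / 7,030 = 33.6018 g/kg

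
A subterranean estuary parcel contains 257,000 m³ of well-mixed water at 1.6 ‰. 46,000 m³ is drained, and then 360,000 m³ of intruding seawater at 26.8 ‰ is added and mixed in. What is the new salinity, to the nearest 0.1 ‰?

17.5 ‰

Remaining after removal: 211,000 m³ at 1.6 ‰ (salt = 337,600)
After addition: salt = 337,600 + 360,000×26.8 = 9,985,600; volume = 571,000 m³
S = 9,985,600 / 571,000 = 17.4879 ‰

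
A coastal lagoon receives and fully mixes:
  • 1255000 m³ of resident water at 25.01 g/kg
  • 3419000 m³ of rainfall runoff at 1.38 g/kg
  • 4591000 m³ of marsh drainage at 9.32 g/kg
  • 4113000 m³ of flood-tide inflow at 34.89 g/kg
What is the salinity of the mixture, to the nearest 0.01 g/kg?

Mass of salt is conserved:
salt = 1,255,000×25.01 + 3,419,000×1.38 + 4,591,000×9.32 + 4,113,000×34.89 = 31,387,550 + 4,718,220 + 42,788,120 + 143,502,570 = 222,396,460
volume = 1,255,000 + 3,419,000 + 4,591,000 + 4,113,000 = 13,378,000 m³
S = 222,396,460 / 13,378,000 = 16.624 g/kg

16.62 g/kg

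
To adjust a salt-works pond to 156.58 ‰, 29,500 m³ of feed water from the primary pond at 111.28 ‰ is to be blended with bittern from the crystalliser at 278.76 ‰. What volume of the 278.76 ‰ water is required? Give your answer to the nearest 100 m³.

Salt balance: 29,500×111.28 + V×278.76 = (29,500+V)×156.58
3,282,760 + 278.76V = 4,619,110 + 156.58V
1,336,350 = 122.18V
V = 10,937.55 m³

10900 m³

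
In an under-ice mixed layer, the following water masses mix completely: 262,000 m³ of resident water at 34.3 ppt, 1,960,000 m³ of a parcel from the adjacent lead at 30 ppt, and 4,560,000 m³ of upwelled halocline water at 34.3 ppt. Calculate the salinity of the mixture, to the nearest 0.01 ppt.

33.06 ppt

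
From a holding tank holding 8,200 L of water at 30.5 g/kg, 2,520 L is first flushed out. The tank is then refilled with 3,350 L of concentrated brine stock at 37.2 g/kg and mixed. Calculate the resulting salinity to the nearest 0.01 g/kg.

32.99 g/kg

Remaining after removal: 5,680 L at 30.5 g/kg (salt = 173,240)
After addition: salt = 173,240 + 3,350×37.2 = 297,860; volume = 9,030 L
S = 297,860 / 9,030 = 32.9856 g/kg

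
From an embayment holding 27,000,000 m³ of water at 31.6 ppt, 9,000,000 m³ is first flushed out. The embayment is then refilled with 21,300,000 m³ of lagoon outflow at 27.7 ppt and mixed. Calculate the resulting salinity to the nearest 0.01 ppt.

Remaining after removal: 18,000,000 m³ at 31.6 ppt (salt = 568,800,000)
After addition: salt = 568,800,000 + 21,300,000×27.7 = 1,158,810,000; volume = 39,300,000 m³
S = 1,158,810,000 / 39,300,000 = 29.4863 ppt

29.49 ppt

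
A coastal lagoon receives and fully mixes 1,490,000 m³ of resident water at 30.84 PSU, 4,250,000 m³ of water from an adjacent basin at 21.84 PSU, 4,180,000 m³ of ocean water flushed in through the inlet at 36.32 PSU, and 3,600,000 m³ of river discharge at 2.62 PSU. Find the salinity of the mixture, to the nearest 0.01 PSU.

22.19 PSU

Mass of salt is conserved:
salt = 1,490,000×30.84 + 4,250,000×21.84 + 4,180,000×36.32 + 3,600,000×2.62 = 45,951,600 + 92,820,000 + 151,817,600 + 9,432,000 = 300,021,200
volume = 1,490,000 + 4,250,000 + 4,180,000 + 3,600,000 = 13,520,000 m³
S = 300,021,200 / 13,520,000 = 22.1909 PSU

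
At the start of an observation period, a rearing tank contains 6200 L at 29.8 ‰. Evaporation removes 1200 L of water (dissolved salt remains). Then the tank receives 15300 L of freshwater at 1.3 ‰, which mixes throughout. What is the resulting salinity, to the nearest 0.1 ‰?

After evaporation: salt = 6,200×29.8 = 184,760; volume = 6,200 − 1,200 = 5,000 L
After mixing: salt = 184,760 + 15,300×1.3 = 204,650; volume = 5,000 + 15,300 = 20,300 L
S = 204,650 / 20,300 = 10.0813 ‰

10.1 ‰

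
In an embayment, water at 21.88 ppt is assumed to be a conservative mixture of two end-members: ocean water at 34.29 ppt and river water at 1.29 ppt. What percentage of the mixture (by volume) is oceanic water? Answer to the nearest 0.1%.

Let g be the oceanic fraction. Salt balance per unit volume:
g×34.29 + (1−g)×1.29 = 21.88
g = (21.88 − 1.29) / (34.29 − 1.29) = 20.59/33 = 0.6239

62.4%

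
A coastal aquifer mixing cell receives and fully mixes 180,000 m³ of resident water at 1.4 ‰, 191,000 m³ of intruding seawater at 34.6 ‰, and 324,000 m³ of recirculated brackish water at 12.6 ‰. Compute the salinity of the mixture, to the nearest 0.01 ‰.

15.75 ‰

By conservation of dissolved salt,
salt = 180,000×1.4 + 191,000×34.6 + 324,000×12.6 = 252,000 + 6,608,600 + 4,082,400 = 10,943,000
volume = 180,000 + 191,000 + 324,000 = 695,000 m³
S = 10,943,000 / 695,000 = 15.7453 ‰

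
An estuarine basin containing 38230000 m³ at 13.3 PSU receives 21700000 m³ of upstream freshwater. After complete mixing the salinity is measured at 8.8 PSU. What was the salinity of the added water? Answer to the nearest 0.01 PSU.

0.87 PSU

Salt balance: 38,230,000×13.3 + 21,700,000×S = 59,930,000×8.8
508,459,000 + 21,700,000·S = 527,384,000
S = (527,384,000 − 508,459,000) / 21,700,000 = 0.8721 PSU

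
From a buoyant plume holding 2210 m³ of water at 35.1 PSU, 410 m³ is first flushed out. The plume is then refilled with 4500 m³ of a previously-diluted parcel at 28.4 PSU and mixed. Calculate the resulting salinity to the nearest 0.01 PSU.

Remaining after removal: 1,800 m³ at 35.1 PSU (salt = 63,180)
After addition: salt = 63,180 + 4,500×28.4 = 190,980; volume = 6,300 m³
S = 190,980 / 6,300 = 30.3143 PSU

30.31 PSU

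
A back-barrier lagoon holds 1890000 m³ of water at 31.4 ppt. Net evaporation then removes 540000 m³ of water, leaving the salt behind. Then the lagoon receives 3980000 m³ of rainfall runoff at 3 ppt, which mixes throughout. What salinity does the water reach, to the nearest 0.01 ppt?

After evaporation: salt = 1,890,000×31.4 = 59,346,000; volume = 1,890,000 − 540,000 = 1,350,000 m³
After mixing: salt = 59,346,000 + 3,980,000×3 = 71,286,000; volume = 1,350,000 + 3,980,000 = 5,330,000 m³
S = 71,286,000 / 5,330,000 = 13.3745 ppt

13.37 ppt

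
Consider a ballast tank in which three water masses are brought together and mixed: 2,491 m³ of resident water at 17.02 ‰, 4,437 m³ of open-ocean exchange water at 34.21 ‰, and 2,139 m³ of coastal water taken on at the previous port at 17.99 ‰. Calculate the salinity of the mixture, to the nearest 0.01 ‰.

25.66 ‰

Total salt / total volume:
salt = 2,491×17.02 + 4,437×34.21 + 2,139×17.99 = 42,396.82 + 151,789.77 + 38,480.61 = 232,667.2
volume = 2,491 + 4,437 + 2,139 = 9,067 m³
S = 232,667.2 / 9,067 = 25.6609 ‰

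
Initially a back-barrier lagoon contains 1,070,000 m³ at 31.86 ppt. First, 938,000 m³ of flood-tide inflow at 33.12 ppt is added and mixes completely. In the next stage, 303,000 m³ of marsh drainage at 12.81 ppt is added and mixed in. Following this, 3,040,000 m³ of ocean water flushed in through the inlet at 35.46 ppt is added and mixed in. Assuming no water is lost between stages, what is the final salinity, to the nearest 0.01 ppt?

By conservation of dissolved salt,
Initial salt = 1,070,000×31.86 = 34,090,200
After stage 1: salt = 34,090,200 + 938,000×33.12 = 65,156,760; volume = 2,008,000 m³; S = 32.449 ppt
After stage 2: salt = 65,156,760 + 303,000×12.81 = 69,038,190; volume = 2,311,000 m³; S = 29.874 ppt
After stage 3: salt = 69,038,190 + 3,040,000×35.46 = 176,836,590; volume = 5,351,000 m³
S = 176,836,590 / 5,351,000 = 33.0474 ppt

33.05 ppt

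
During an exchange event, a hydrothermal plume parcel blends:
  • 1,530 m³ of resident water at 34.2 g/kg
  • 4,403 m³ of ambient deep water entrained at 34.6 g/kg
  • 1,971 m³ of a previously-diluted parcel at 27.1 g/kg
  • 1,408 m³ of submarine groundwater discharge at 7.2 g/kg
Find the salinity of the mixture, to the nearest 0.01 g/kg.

By conservation of dissolved salt,
salt = 1,530×34.2 + 4,403×34.6 + 1,971×27.1 + 1,408×7.2 = 52,326 + 152,343.8 + 53,414.1 + 10,137.6 = 268,221.5
volume = 1,530 + 4,403 + 1,971 + 1,408 = 9,312 m³
S = 268,221.5 / 9,312 = 28.8039 g/kg

28.80 g/kg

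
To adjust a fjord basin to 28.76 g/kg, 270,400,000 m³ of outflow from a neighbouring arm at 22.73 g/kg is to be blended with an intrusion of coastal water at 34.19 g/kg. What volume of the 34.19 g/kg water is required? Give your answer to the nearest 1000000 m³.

300000000 m³

Salt balance: 270,400,000×22.73 + V×34.19 = (270,400,000+V)×28.76
6,146,192,000 + 34.19V = 7,776,704,000 + 28.76V
1,630,512,000 = 5.43V
V = 300,278,453.04 m³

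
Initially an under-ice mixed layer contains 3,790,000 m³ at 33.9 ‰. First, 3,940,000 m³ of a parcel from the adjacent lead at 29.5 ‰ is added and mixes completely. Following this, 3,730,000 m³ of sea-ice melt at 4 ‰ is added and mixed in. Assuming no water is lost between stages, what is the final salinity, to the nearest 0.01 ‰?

22.66 ‰

Conserving salt mass:
Initial salt = 3,790,000×33.9 = 128,481,000
After stage 1: salt = 128,481,000 + 3,940,000×29.5 = 244,711,000; volume = 7,730,000 m³; S = 31.657 ‰
After stage 2: salt = 244,711,000 + 3,730,000×4 = 259,631,000; volume = 11,460,000 m³
S = 259,631,000 / 11,460,000 = 22.6554 ‰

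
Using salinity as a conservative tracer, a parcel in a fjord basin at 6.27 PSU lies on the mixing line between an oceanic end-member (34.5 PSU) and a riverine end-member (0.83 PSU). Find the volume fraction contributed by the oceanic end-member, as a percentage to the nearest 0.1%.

16.2%

Let g be the oceanic fraction. Salt balance per unit volume:
g×34.5 + (1−g)×0.83 = 6.27
g = (6.27 − 0.83) / (34.5 − 0.83) = 5.44/33.67 = 0.1616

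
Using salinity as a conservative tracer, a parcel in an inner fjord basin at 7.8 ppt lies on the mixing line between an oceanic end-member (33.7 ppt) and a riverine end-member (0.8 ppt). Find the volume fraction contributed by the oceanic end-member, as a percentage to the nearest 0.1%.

Let g be the oceanic fraction. Salt balance per unit volume:
g×33.7 + (1−g)×0.8 = 7.8
g = (7.8 − 0.8) / (33.7 − 0.8) = 7/32.9 = 0.2128

21.3%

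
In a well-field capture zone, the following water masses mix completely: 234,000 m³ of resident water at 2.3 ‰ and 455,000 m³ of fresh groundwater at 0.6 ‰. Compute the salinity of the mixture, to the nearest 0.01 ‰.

1.18 ‰

Weighted by volume,
salt = 234,000×2.3 + 455,000×0.6 = 538,200 + 273,000 = 811,200
volume = 234,000 + 455,000 = 689,000 m³
S = 811,200 / 689,000 = 1.1774 ‰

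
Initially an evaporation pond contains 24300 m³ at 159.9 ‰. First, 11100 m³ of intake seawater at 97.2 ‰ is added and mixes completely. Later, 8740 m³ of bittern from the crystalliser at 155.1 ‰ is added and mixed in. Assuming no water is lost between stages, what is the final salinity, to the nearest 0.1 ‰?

143.2 ‰

Total salt / total volume:
Initial salt = 24,300×159.9 = 3,885,570
After stage 1: salt = 3,885,570 + 11,100×97.2 = 4,964,490; volume = 35,400 m³; S = 140.24 ‰
After stage 2: salt = 4,964,490 + 8,740×155.1 = 6,320,064; volume = 44,140 m³
S = 6,320,064 / 44,140 = 143.1822 ‰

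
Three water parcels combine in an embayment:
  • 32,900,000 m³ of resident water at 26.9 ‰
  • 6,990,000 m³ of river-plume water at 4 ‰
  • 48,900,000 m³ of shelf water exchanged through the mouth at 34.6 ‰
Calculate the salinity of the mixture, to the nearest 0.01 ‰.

29.34 ‰

Mass of salt is conserved:
salt = 32,900,000×26.9 + 6,990,000×4 + 48,900,000×34.6 = 885,010,000 + 27,960,000 + 1,691,940,000 = 2,604,910,000
volume = 32,900,000 + 6,990,000 + 48,900,000 = 88,790,000 m³
S = 2,604,910,000 / 88,790,000 = 29.3379 ‰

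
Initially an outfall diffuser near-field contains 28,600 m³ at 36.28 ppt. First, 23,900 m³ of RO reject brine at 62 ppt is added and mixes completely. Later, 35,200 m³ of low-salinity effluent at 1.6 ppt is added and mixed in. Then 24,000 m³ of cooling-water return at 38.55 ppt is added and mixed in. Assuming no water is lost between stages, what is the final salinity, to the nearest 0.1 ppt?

31.3 ppt

Total salt / total volume:
Initial salt = 28,600×36.28 = 1,037,608
After stage 1: salt = 1,037,608 + 23,900×62 = 2,519,408; volume = 52,500 m³; S = 47.989 ppt
After stage 2: salt = 2,519,408 + 35,200×1.6 = 2,575,728; volume = 87,700 m³; S = 29.37 ppt
After stage 3: salt = 2,575,728 + 24,000×38.55 = 3,500,928; volume = 111,700 m³
S = 3,500,928 / 111,700 = 31.3422 ppt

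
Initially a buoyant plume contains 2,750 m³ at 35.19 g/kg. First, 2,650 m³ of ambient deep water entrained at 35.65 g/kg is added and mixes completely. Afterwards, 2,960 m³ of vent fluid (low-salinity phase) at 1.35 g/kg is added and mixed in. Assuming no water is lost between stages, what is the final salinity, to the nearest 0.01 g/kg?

23.35 g/kg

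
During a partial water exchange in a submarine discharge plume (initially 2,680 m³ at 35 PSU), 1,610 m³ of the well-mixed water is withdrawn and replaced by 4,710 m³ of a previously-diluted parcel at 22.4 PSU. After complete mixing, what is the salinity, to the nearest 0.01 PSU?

24.73 PSU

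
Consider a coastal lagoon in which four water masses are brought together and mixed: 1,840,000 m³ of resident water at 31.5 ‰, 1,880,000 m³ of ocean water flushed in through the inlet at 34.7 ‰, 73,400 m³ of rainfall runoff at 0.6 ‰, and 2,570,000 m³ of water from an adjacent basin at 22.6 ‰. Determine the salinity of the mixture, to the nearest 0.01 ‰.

28.49 ‰

Mass of salt is conserved:
salt = 1,840,000×31.5 + 1,880,000×34.7 + 73,400×0.6 + 2,570,000×22.6 = 57,960,000 + 65,236,000 + 44,040 + 58,082,000 = 181,322,040
volume = 1,840,000 + 1,880,000 + 73,400 + 2,570,000 = 6,363,400 m³
S = 181,322,040 / 6,363,400 = 28.4945 ‰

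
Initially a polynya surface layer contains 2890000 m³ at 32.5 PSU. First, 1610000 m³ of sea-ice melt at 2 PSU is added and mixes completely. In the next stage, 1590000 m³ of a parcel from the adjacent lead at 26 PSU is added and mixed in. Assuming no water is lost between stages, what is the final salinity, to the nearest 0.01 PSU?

22.74 PSU

Mass of salt is conserved:
Initial salt = 2,890,000×32.5 = 93,925,000
After stage 1: salt = 93,925,000 + 1,610,000×2 = 97,145,000; volume = 4,500,000 m³; S = 21.588 PSU
After stage 2: salt = 97,145,000 + 1,590,000×26 = 138,485,000; volume = 6,090,000 m³
S = 138,485,000 / 6,090,000 = 22.7397 PSU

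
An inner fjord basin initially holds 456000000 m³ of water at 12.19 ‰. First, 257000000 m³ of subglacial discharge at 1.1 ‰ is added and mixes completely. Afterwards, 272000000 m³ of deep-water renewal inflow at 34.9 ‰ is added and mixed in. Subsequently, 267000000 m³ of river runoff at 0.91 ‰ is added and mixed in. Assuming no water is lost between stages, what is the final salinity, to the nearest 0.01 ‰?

12.44 ‰

Mass of salt is conserved:
Initial salt = 456,000,000×12.19 = 5,558,640,000
After stage 1: salt = 5,558,640,000 + 257,000,000×1.1 = 5,841,340,000; volume = 713,000,000 m³; S = 8.193 ‰
After stage 2: salt = 5,841,340,000 + 272,000,000×34.9 = 15,334,140,000; volume = 985,000,000 m³; S = 15.568 ‰
After stage 3: salt = 15,334,140,000 + 267,000,000×0.91 = 15,577,110,000; volume = 1,252,000,000 m³
S = 15,577,110,000 / 1,252,000,000 = 12.4418 ‰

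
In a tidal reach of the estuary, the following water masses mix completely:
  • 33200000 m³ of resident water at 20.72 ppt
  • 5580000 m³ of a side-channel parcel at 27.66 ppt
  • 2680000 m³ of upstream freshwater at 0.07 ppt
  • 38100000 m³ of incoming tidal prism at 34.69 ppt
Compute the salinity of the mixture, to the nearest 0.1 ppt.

27.2 ppt

By conservation of dissolved salt,
salt = 33,200,000×20.72 + 5,580,000×27.66 + 2,680,000×0.07 + 38,100,000×34.69 = 687,904,000 + 154,342,800 + 187,600 + 1,321,689,000 = 2,164,123,400
volume = 33,200,000 + 5,580,000 + 2,680,000 + 38,100,000 = 79,560,000 m³
S = 2,164,123,400 / 79,560,000 = 27.201 ppt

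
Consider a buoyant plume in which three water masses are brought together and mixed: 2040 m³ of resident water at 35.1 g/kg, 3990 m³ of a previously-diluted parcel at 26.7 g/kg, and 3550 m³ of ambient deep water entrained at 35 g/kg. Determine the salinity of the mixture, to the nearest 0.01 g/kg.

Mass of salt is conserved:
salt = 2,040×35.1 + 3,990×26.7 + 3,550×35 = 71,604 + 106,533 + 124,250 = 302,387
volume = 2,040 + 3,990 + 3,550 = 9,580 m³
S = 302,387 / 9,580 = 31.5644 g/kg

31.56 g/kg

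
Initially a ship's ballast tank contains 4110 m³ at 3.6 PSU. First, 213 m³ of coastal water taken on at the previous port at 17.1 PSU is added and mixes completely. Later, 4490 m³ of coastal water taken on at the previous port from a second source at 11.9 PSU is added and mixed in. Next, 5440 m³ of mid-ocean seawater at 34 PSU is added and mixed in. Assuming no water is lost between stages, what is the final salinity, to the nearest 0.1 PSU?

By conservation of dissolved salt,
Initial salt = 4,110×3.6 = 14,796
After stage 1: salt = 14,796 + 213×17.1 = 18,438.3; volume = 4,323 m³; S = 4.265 PSU
After stage 2: salt = 18,438.3 + 4,490×11.9 = 71,869.3; volume = 8,813 m³; S = 8.155 PSU
After stage 3: salt = 71,869.3 + 5,440×34 = 256,829.3; volume = 14,253 m³
S = 256,829.3 / 14,253 = 18.0193 PSU

18.0 PSU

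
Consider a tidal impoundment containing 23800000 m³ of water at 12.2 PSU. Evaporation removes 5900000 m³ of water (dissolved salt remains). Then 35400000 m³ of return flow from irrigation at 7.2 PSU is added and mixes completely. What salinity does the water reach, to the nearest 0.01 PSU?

10.23 PSU

After evaporation: salt = 23,800,000×12.2 = 290,360,000; volume = 23,800,000 − 5,900,000 = 17,900,000 m³
After mixing: salt = 290,360,000 + 35,400,000×7.2 = 545,240,000; volume = 17,900,000 + 35,400,000 = 53,300,000 m³
S = 545,240,000 / 53,300,000 = 10.2296 PSU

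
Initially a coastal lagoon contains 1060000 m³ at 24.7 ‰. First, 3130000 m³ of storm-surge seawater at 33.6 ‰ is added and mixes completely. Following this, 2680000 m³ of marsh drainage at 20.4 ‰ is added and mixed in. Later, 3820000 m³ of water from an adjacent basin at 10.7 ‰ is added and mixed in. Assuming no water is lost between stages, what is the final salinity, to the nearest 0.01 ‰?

Total salt / total volume:
Initial salt = 1,060,000×24.7 = 26,182,000
After stage 1: salt = 26,182,000 + 3,130,000×33.6 = 131,350,000; volume = 4,190,000 m³; S = 31.348 ‰
After stage 2: salt = 131,350,000 + 2,680,000×20.4 = 186,022,000; volume = 6,870,000 m³; S = 27.077 ‰
After stage 3: salt = 186,022,000 + 3,820,000×10.7 = 226,896,000; volume = 10,690,000 m³
S = 226,896,000 / 10,690,000 = 21.2251 ‰

21.23 ‰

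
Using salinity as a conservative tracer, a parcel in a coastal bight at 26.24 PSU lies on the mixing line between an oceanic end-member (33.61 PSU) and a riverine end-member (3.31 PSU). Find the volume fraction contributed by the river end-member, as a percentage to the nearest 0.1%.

Let f be the freshwater fraction. Salt balance per unit volume:
f×3.31 + (1−f)×33.61 = 26.24
f = (33.61 − 26.24) / (33.61 − 3.31) = 7.37/30.3 = 0.2432

24.3%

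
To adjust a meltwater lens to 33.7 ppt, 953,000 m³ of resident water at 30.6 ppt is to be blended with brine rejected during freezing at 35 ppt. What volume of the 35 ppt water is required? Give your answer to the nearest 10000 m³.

Salt balance: 953,000×30.6 + V×35 = (953,000+V)×33.7
29,161,800 + 35V = 32,116,100 + 33.7V
2,954,300 = 1.3V
V = 2,272,538.46 m³

2270000 m³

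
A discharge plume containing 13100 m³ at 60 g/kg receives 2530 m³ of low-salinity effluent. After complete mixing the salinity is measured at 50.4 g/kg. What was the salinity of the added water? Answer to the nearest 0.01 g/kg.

0.69 g/kg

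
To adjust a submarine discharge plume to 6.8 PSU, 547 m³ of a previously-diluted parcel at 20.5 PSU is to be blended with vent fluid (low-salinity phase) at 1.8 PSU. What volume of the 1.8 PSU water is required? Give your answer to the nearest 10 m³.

1500 m³

Salt balance: 547×20.5 + V×1.8 = (547+V)×6.8
11,213.5 + 1.8V = 3,719.6 + 6.8V
7,493.9 = 5V
V = 1,498.78 m³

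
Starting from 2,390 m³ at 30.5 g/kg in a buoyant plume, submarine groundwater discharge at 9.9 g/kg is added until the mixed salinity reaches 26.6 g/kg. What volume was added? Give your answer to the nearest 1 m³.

558 m³

Salt balance: 2,390×30.5 + V×9.9 = (2,390+V)×26.6
72,895 + 9.9V = 63,574 + 26.6V
9,321 = 16.7V
V = 558.14 m³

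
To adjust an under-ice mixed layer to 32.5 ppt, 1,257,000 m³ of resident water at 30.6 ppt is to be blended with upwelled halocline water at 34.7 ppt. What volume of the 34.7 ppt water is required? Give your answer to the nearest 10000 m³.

Salt balance: 1,257,000×30.6 + V×34.7 = (1,257,000+V)×32.5
38,464,200 + 34.7V = 40,852,500 + 32.5V
2,388,300 = 2.2V
V = 1,085,590.91 m³

1090000 m³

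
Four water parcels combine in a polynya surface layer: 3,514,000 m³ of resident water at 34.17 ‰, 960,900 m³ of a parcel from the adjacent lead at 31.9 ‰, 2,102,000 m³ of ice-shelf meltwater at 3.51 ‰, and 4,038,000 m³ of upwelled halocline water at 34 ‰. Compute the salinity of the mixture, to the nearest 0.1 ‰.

27.8 ‰

Total salt / total volume:
salt = 3,514,000×34.17 + 960,900×31.9 + 2,102,000×3.51 + 4,038,000×34 = 120,073,380 + 30,652,710 + 7,378,020 + 137,292,000 = 295,396,110
volume = 3,514,000 + 960,900 + 2,102,000 + 4,038,000 = 10,614,900 m³
S = 295,396,110 / 10,614,900 = 27.828 ‰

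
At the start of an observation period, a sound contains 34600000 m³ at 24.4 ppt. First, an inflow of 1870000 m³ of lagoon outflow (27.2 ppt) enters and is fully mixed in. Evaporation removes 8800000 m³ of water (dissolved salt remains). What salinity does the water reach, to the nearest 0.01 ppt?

32.35 ppt

After mixing: salt = 34,600,000×24.4 + 1,870,000×27.2 = 895,104,000; volume = 36,470,000 m³
After evaporation: salt unchanged = 895,104,000; volume = 36,470,000 − 8,800,000 = 27,670,000 m³
S = 895,104,000 / 27,670,000 = 32.3493 ppt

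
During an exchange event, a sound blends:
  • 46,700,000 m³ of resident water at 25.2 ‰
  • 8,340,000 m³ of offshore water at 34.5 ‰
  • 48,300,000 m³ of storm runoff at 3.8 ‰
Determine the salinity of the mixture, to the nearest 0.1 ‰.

15.9 ‰

Weighted by volume,
salt = 46,700,000×25.2 + 8,340,000×34.5 + 48,300,000×3.8 = 1,176,840,000 + 287,730,000 + 183,540,000 = 1,648,110,000
volume = 46,700,000 + 8,340,000 + 48,300,000 = 103,340,000 m³
S = 1,648,110,000 / 103,340,000 = 15.948 ‰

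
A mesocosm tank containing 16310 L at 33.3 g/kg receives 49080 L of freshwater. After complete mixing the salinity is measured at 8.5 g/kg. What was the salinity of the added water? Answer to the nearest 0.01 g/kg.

Salt balance: 16,310×33.3 + 49,080×S = 65,390×8.5
543,123 + 49,080·S = 555,815
S = (555,815 − 543,123) / 49,080 = 0.2586 g/kg

0.26 g/kg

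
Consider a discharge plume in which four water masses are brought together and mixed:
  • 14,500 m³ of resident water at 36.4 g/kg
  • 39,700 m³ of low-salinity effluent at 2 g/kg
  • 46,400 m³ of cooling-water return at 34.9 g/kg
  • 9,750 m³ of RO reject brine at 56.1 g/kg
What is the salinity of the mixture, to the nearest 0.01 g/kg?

Total salt / total volume:
salt = 14,500×36.4 + 39,700×2 + 46,400×34.9 + 9,750×56.1 = 527,800 + 79,400 + 1,619,360 + 546,975 = 2,773,535
volume = 14,500 + 39,700 + 46,400 + 9,750 = 110,350 m³
S = 2,773,535 / 110,350 = 25.134 g/kg

25.13 g/kg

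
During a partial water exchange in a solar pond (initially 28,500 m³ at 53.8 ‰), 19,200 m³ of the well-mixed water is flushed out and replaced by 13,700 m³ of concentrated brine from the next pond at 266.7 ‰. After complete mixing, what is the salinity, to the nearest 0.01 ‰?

Remaining after removal: 9,300 m³ at 53.8 ‰ (salt = 500,340)
After addition: salt = 500,340 + 13,700×266.7 = 4,154,130; volume = 23,000 m³
S = 4,154,130 / 23,000 = 180.6143 ‰

180.61 ‰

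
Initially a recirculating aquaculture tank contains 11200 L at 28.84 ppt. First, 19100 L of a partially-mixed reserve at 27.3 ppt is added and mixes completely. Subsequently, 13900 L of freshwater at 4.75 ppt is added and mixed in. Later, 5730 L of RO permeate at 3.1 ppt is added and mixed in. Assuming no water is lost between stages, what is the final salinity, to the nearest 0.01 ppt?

By conservation of dissolved salt,
Initial salt = 11,200×28.84 = 323,008
After stage 1: salt = 323,008 + 19,100×27.3 = 844,438; volume = 30,300 L; S = 27.869 ppt
After stage 2: salt = 844,438 + 13,900×4.75 = 910,463; volume = 44,200 L; S = 20.599 ppt
After stage 3: salt = 910,463 + 5,730×3.1 = 928,226; volume = 49,930 L
S = 928,226 / 49,930 = 18.5905 ppt

18.59 ppt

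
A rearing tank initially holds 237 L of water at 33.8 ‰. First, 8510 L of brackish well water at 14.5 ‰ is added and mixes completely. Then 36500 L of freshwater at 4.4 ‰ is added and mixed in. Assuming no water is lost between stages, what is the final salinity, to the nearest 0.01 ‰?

Mass of salt is conserved:
Initial salt = 237×33.8 = 8,010.6
After stage 1: salt = 8,010.6 + 8,510×14.5 = 131,405.6; volume = 8,747 L; S = 15.023 ‰
After stage 2: salt = 131,405.6 + 36,500×4.4 = 292,005.6; volume = 45,247 L
S = 292,005.6 / 45,247 = 6.4536 ‰

6.45 ‰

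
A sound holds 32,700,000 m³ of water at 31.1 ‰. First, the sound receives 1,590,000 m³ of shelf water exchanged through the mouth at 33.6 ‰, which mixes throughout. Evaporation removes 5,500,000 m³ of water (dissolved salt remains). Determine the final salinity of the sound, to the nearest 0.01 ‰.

37.18 ‰

After mixing: salt = 32,700,000×31.1 + 1,590,000×33.6 = 1,070,394,000; volume = 34,290,000 m³
After evaporation: salt unchanged = 1,070,394,000; volume = 34,290,000 − 5,500,000 = 28,790,000 m³
S = 1,070,394,000 / 28,790,000 = 37.1794 ‰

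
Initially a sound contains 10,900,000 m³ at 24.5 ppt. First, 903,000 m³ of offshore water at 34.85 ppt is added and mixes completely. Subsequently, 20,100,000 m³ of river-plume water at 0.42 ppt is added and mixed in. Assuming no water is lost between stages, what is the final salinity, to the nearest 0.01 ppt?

Conserving salt mass:
Initial salt = 10,900,000×24.5 = 267,050,000
After stage 1: salt = 267,050,000 + 903,000×34.85 = 298,519,550; volume = 11,803,000 m³; S = 25.292 ppt
After stage 2: salt = 298,519,550 + 20,100,000×0.42 = 306,961,550; volume = 31,903,000 m³
S = 306,961,550 / 31,903,000 = 9.6217 ppt

9.62 ppt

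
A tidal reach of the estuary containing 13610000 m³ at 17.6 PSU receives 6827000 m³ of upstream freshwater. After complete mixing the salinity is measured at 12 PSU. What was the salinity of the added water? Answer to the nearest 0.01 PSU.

0.84 PSU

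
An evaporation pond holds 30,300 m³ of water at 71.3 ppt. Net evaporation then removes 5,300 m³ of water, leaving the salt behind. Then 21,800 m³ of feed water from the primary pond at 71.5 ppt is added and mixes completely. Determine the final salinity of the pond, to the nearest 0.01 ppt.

79.47 ppt

After evaporation: salt = 30,300×71.3 = 2,160,390; volume = 30,300 − 5,300 = 25,000 m³
After mixing: salt = 2,160,390 + 21,800×71.5 = 3,719,090; volume = 25,000 + 21,800 = 46,800 m³
S = 3,719,090 / 46,800 = 79.4677 ppt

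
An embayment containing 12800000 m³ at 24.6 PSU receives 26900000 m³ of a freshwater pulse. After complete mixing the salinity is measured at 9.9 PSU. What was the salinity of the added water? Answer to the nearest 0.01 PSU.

Salt balance: 12,800,000×24.6 + 26,900,000×S = 39,700,000×9.9
314,880,000 + 26,900,000·S = 393,030,000
S = (393,030,000 − 314,880,000) / 26,900,000 = 2.9052 PSU

2.91 PSU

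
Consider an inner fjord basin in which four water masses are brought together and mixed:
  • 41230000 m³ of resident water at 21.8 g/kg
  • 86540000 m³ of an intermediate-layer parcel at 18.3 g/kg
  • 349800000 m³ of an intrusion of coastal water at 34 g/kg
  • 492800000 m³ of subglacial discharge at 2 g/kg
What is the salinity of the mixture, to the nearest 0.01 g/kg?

15.83 g/kg

Conserving salt mass:
salt = 41,230,000×21.8 + 86,540,000×18.3 + 349,800,000×34 + 492,800,000×2 = 898,814,000 + 1,583,682,000 + 11,893,200,000 + 985,600,000 = 15,361,296,000
volume = 41,230,000 + 86,540,000 + 349,800,000 + 492,800,000 = 970,370,000 m³
S = 15,361,296,000 / 970,370,000 = 15.8303 g/kg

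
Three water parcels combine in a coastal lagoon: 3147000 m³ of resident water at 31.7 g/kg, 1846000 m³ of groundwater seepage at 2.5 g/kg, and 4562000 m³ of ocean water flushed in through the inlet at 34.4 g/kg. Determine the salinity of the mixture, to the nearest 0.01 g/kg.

By conservation of dissolved salt,
salt = 3,147,000×31.7 + 1,846,000×2.5 + 4,562,000×34.4 = 99,759,900 + 4,615,000 + 156,932,800 = 261,307,700
volume = 3,147,000 + 1,846,000 + 4,562,000 = 9,555,000 m³
S = 261,307,700 / 9,555,000 = 27.3477 g/kg

27.35 g/kg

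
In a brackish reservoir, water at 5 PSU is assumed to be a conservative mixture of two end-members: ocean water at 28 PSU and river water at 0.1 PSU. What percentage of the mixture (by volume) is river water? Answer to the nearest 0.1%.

Let f be the freshwater fraction. Salt balance per unit volume:
f×0.1 + (1−f)×28 = 5
f = (28 − 5) / (28 − 0.1) = 23/27.9 = 0.8244

82.4%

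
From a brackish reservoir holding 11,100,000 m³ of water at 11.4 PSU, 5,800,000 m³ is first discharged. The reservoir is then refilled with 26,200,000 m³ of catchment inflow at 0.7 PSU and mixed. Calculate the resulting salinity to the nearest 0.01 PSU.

Remaining after removal: 5,300,000 m³ at 11.4 PSU (salt = 60,420,000)
After addition: salt = 60,420,000 + 26,200,000×0.7 = 78,760,000; volume = 31,500,000 m³
S = 78,760,000 / 31,500,000 = 2.5003 PSU

2.50 PSU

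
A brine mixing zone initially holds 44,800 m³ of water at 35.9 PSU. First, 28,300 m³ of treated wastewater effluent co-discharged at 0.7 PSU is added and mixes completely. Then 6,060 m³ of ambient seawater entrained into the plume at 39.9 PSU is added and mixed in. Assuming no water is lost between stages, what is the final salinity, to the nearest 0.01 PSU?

23.62 PSU

Conserving salt mass:
Initial salt = 44,800×35.9 = 1,608,320
After stage 1: salt = 1,608,320 + 28,300×0.7 = 1,628,130; volume = 73,100 m³; S = 22.273 PSU
After stage 2: salt = 1,628,130 + 6,060×39.9 = 1,869,924; volume = 79,160 m³
S = 1,869,924 / 79,160 = 23.6221 PSU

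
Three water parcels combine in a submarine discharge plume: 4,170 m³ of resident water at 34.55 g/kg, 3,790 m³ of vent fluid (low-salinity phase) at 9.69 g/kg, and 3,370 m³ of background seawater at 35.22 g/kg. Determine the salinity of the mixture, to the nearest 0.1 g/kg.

By conservation of dissolved salt,
salt = 4,170×34.55 + 3,790×9.69 + 3,370×35.22 = 144,073.5 + 36,725.1 + 118,691.4 = 299,490
volume = 4,170 + 3,790 + 3,370 = 11,330 m³
S = 299,490 / 11,330 = 26.433 g/kg

26.4 g/kg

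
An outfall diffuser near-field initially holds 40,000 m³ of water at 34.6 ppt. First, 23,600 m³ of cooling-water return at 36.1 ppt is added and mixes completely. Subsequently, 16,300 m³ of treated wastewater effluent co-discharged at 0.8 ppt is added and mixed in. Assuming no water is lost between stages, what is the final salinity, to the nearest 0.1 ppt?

Weighted by volume,
Initial salt = 40,000×34.6 = 1,384,000
After stage 1: salt = 1,384,000 + 23,600×36.1 = 2,235,960; volume = 63,600 m³; S = 35.157 ppt
After stage 2: salt = 2,235,960 + 16,300×0.8 = 2,249,000; volume = 79,900 m³
S = 2,249,000 / 79,900 = 28.1477 ppt

28.1 ppt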